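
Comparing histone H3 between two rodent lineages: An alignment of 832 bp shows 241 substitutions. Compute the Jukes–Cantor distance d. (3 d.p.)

p = 241/832 ≈ 0.289663.
d = −(3/4) ln(1 − 4p/3) = −0.75 ln(1 − 0.386217) = −0.75 ln(0.613783)
  = −0.75 × (-0.488114) = 0.366086 substitutions/site.

0.366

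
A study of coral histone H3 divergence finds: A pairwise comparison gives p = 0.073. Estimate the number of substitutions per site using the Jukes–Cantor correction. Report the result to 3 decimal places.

0.077

d = −(3/4) ln(1 − 4p/3) = −0.75 ln(1 − 0.097333) = −0.75 ln(0.902667)
  = −0.75 × (-0.102402) = 0.076802 substitutions/site.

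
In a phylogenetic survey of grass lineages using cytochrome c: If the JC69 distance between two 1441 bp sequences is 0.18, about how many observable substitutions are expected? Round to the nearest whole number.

231

Invert JC69: p = (3/4)(1 − e^(−4d/3)) = 0.75 × (1 − e^(-0.24)) = 0.75 × (1 − 0.786628) = 0.160029.
Expected differing sites = pL ≈ 0.160029 × 1441 = 230.601789 ≈ 231.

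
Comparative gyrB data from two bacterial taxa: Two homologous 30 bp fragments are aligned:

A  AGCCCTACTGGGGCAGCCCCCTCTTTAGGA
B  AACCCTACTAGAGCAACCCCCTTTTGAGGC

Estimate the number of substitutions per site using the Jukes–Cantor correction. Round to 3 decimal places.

The sequences differ at 7 of 30 sites (2, 10, 12, 16, 23, 26, 30), so p = 7/30 ≈ 0.233333.
d = −(3/4) ln(1 − 4p/3) = −0.75 ln(1 − 0.311111) = −0.75 ln(0.688889)
  = −0.75 × (-0.372675) = 0.279506 substitutions/site.

0.280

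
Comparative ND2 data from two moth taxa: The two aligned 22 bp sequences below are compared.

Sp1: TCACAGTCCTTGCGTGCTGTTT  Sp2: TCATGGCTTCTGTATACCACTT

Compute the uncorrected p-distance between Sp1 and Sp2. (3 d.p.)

The sequences differ at 12 of 22 positions.
p = 12/22 = 0.545454… ≈ 0.545 (to 3 d.p.).

0.545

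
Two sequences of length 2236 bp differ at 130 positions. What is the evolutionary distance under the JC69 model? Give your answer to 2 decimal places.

p = 130/2236 ≈ 0.05814.
d = −(3/4) ln(1 − 4p/3) = −0.75 ln(1 − 0.07752) = −0.75 ln(0.92248)
  = −0.75 × (-0.080690) = 0.060518 substitutions/site.

0.06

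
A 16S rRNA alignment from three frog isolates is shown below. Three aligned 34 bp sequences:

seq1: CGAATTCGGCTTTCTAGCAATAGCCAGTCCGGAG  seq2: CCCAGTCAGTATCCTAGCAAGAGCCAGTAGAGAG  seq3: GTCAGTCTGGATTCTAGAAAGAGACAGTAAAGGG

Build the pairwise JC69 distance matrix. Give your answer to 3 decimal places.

d(seq1,seq2) = 0.423, d(seq1,seq3) = 0.597, d(seq2,seq3) = 0.326

seq1–seq2: 11/34 sites differ → p ≈ 0.323529, d = −0.75 ln(1 − 0.431372) = 0.423397 ≈ 0.423.
seq1–seq3: 14/34 sites differ → p ≈ 0.411765, d = −0.75 ln(1 − 0.54902) = 0.597249 ≈ 0.597.
seq2–seq3: 9/34 sites differ → p ≈ 0.264706, d = −0.75 ln(1 − 0.352941) = 0.326488 ≈ 0.326.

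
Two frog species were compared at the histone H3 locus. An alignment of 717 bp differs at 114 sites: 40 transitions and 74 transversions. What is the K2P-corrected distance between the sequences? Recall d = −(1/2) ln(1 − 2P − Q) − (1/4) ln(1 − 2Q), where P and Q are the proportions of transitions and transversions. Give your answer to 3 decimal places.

P = 40/717 ≈ 0.055788 and Q = 74/717 ≈ 0.103208.
Under the Kimura two-parameter model, d = −½ ln(1 − 2P − Q) − ¼ ln(1 − 2Q).
1 − 2P − Q = 0.785216, giving −½ ln(0.785216) = 0.120898.
1 − 2Q = 0.793584, giving −¼ ln(0.793584) = 0.057799.
d = 0.120898 + 0.057799 = 0.178697.

0.179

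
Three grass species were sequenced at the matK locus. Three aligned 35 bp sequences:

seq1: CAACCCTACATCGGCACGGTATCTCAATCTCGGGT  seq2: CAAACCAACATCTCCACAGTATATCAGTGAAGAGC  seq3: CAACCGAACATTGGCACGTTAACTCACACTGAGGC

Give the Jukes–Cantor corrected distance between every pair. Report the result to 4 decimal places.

seq1–seq2: 12/35 sites differ → p ≈ 0.342857, d = −0.75 ln(1 − 0.457143) = 0.458182 ≈ 0.4582.
seq1–seq3: 10/35 sites differ → p ≈ 0.285714, d = −0.75 ln(1 − 0.380952) = 0.359679 ≈ 0.3597.
seq2–seq3: 16/35 sites differ → p ≈ 0.457143, d = −0.75 ln(1 − 0.609524) = 0.705292 ≈ 0.7053.

d(seq1,seq2) = 0.4582, d(seq1,seq3) = 0.3597, d(seq2,seq3) = 0.7053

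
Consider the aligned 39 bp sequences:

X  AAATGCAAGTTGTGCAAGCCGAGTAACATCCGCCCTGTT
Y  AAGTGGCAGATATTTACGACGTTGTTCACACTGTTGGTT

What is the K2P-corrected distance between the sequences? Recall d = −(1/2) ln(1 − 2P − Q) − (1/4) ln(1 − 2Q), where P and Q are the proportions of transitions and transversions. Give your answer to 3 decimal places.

Of 39 sites, 6 differences are transitions and 15 are transversions, so P = 6/39 ≈ 0.153846 and Q = 15/39 ≈ 0.384615.
Under the Kimura two-parameter model, d = −½ ln(1 − 2P − Q) − ¼ ln(1 − 2Q).
1 − 2P − Q = 0.307693, giving −½ ln(0.307693) = 0.589326.
1 − 2Q = 0.23077, giving −¼ ln(0.23077) = 0.366583.
d = 0.589326 + 0.366583 = 0.955909.

0.956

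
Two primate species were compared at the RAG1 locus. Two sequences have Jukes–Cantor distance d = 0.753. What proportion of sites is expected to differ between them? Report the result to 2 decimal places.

0.48

p = (3/4)(1 − e^(−4d/3)) = 0.75 × (1 − e^(-1.004)) = 0.75 × (1 − 0.366411) = 0.475192.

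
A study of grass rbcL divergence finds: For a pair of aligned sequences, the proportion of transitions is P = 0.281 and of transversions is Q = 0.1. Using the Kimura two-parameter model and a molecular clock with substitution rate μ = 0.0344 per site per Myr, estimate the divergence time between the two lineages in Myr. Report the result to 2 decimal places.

8.69

Under the Kimura two-parameter model, d = −½ ln(1 − 2P − Q) − ¼ ln(1 − 2Q).
1 − 2P − Q = 0.338, giving −½ ln(0.338) = 0.542355.
1 − 2Q = 0.8, giving −¼ ln(0.8) = 0.055786.
d = 0.542355 + 0.055786 = 0.598141.
Under a molecular clock d = 2μt, so t = d/(2μ) = 0.598141 / (2 × 0.0344) = 8.69 Myr.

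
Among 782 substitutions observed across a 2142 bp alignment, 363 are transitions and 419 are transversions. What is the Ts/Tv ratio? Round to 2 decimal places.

R = 363/419 = 0.866348… ≈ 0.87 (to 2 d.p.).

0.87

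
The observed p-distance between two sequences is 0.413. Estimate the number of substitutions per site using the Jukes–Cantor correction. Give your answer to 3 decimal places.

0.600

d = −(3/4) ln(1 − 4p/3) = −0.75 ln(1 − 0.550667) = −0.75 ln(0.449333)
  = −0.75 × (-0.799991) = 0.599993 substitutions/site.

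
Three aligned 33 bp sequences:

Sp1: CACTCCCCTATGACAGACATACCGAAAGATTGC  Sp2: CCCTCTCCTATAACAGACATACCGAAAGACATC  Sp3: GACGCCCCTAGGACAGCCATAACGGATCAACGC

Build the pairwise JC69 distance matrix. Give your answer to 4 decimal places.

d(Sp1,Sp2) = 0.2082, d(Sp1,Sp3) = 0.3882, d(Sp2,Sp3) = 0.6254

Sp1–Sp2: 6/33 sites differ → p ≈ 0.181818, d = −0.75 ln(1 − 0.242424) = 0.208224 ≈ 0.2082.
Sp1–Sp3: 10/33 sites differ → p ≈ 0.30303, d = −0.75 ln(1 − 0.40404) = 0.388186 ≈ 0.3882.
Sp2–Sp3: 14/33 sites differ → p ≈ 0.424242, d = −0.75 ln(1 − 0.565656) = 0.625439 ≈ 0.6254.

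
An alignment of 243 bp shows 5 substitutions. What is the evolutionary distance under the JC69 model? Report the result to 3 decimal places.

p = 5/243 ≈ 0.020576.
d = −(3/4) ln(1 − 4p/3) = −0.75 ln(1 − 0.027435) = −0.75 ln(0.972565)
  = −0.75 × (-0.027818) = 0.020864 substitutions/site.

0.021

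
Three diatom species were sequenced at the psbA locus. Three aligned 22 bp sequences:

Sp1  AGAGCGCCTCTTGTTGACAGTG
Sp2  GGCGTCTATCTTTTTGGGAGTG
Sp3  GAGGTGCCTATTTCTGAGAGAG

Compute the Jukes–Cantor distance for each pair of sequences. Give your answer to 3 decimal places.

d(Sp1,Sp2) = 0.591, d(Sp1,Sp3) = 0.591, d(Sp2,Sp3) = 0.591

Sp1–Sp2: 9/22 sites differ → p ≈ 0.409091, d = −0.75 ln(1 − 0.545455) = 0.591344 ≈ 0.591.
Sp1–Sp3: 9/22 sites differ → p ≈ 0.409091, d = −0.75 ln(1 − 0.545455) = 0.591344 ≈ 0.591.
Sp2–Sp3: 9/22 sites differ → p ≈ 0.409091, d = −0.75 ln(1 − 0.545455) = 0.591344 ≈ 0.591.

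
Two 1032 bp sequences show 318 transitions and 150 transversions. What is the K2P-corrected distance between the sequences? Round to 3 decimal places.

P = 318/1032 ≈ 0.30814 and Q = 150/1032 ≈ 0.145349.
Under the Kimura two-parameter model, d = −½ ln(1 − 2P − Q) − ¼ ln(1 − 2Q).
1 − 2P − Q = 0.238371, giving −½ ln(0.238371) = 0.716963.
1 − 2Q = 0.709302, giving −¼ ln(0.709302) = 0.085868.
d = 0.716963 + 0.085868 = 0.802831.

0.803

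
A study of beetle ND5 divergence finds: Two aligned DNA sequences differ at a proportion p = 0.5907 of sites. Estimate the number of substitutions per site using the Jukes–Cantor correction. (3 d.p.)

d = −(3/4) ln(1 − 4p/3) = −0.75 ln(1 − 0.7876) = −0.75 ln(0.2124)
  = −0.75 × (-1.549284) = 1.161963 substitutions/site.

1.162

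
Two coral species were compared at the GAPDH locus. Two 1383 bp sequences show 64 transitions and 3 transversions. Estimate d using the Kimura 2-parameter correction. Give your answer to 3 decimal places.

0.051

P = 64/1383 ≈ 0.046276 and Q = 3/1383 ≈ 0.002169.
Under the Kimura two-parameter model, d = −½ ln(1 − 2P − Q) − ¼ ln(1 − 2Q).
1 − 2P − Q = 0.905279, giving −½ ln(0.905279) = 0.049756.
1 − 2Q = 0.995662, giving −¼ ln(0.995662) = 0.001087.
d = 0.049756 + 0.001087 = 0.050843.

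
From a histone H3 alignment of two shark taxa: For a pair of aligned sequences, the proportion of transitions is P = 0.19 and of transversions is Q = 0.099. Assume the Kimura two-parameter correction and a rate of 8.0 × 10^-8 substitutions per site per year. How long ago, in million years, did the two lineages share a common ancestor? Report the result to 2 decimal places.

2.38

Under the Kimura two-parameter model, d = −½ ln(1 − 2P − Q) − ¼ ln(1 − 2Q).
1 − 2P − Q = 0.521, giving −½ ln(0.521) = 0.326003.
1 − 2Q = 0.802, giving −¼ ln(0.802) = 0.055162.
d = 0.326003 + 0.055162 = 0.381165.
Under a molecular clock d = 2μt, so t = d/(2μ) = 0.381165 / (2 × 8.0 × 10^-8) = 2.38 million years.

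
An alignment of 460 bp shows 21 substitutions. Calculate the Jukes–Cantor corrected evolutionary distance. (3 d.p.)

p = 21/460 ≈ 0.045652.
d = −(3/4) ln(1 − 4p/3) = −0.75 ln(1 − 0.060869) = −0.75 ln(0.939131)
  = −0.75 × (-0.062800) = 0.047100 substitutions/site.

0.047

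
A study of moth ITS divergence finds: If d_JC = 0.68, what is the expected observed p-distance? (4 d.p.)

p = (3/4)(1 − e^(−4d/3)) = 0.75 × (1 − e^(-0.906667)) = 0.75 × (1 − 0.403868) = 0.447099.

0.4471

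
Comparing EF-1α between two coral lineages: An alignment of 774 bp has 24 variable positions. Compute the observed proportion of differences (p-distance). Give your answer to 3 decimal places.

0.031

p = 24/774 = 0.031007… ≈ 0.031 (to 3 d.p.).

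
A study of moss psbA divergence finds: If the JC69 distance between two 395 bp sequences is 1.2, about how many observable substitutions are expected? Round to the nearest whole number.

236

Invert JC69: p = (3/4)(1 − e^(−4d/3)) = 0.75 × (1 − e^(-1.6)) = 0.75 × (1 − 0.201897) = 0.598577.
Expected differing sites = pL ≈ 0.598577 × 395 = 236.437915 ≈ 236.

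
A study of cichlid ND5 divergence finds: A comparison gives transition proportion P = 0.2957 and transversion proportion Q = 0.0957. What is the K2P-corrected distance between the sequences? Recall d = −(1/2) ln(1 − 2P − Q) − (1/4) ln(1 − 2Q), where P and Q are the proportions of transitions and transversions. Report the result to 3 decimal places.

Under the Kimura two-parameter model, d = −½ ln(1 − 2P − Q) − ¼ ln(1 − 2Q).
1 − 2P − Q = 0.3129, giving −½ ln(0.3129) = 0.580936.
1 − 2Q = 0.8086, giving −¼ ln(0.8086) = 0.053113.
d = 0.580936 + 0.053113 = 0.634049.

0.634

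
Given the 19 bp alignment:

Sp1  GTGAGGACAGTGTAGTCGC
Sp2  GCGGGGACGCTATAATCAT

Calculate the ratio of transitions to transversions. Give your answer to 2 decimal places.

7.00

Transitions are A↔G and C↔T; transversions are all other mismatches.
Transitions: 7. Transversions: 1.
R = 7/1 = 7.00.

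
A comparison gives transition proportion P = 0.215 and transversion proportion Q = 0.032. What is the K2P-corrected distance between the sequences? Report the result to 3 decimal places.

0.326

Under the Kimura two-parameter model, d = −½ ln(1 − 2P − Q) − ¼ ln(1 − 2Q).
1 − 2P − Q = 0.538, giving −½ ln(0.538) = 0.309948.
1 − 2Q = 0.936, giving −¼ ln(0.936) = 0.016535.
d = 0.309948 + 0.016535 = 0.326483.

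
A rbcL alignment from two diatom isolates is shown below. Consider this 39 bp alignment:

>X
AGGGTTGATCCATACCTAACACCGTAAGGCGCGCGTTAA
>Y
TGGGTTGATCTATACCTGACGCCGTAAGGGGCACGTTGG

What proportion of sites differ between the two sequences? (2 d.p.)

0.21

The sequences differ at 8 of 39 positions (sites 1, 11, 18, 21, 30, 33, 38, 39).
p = 8/39 = 0.205128… ≈ 0.21 (to 2 d.p.).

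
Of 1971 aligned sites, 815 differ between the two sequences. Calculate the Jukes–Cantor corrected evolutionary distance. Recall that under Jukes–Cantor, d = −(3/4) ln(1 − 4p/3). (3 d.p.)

0.601

p = 815/1971 ≈ 0.413496.
d = −(3/4) ln(1 − 4p/3) = −0.75 ln(1 − 0.551328) = −0.75 ln(0.448672)
  = −0.75 × (-0.801463) = 0.601097 substitutions/site.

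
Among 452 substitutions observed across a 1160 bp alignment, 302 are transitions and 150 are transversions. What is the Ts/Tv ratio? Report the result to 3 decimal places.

2.013

R = 302/150 = 2.013333… ≈ 2.013 (to 3 d.p.).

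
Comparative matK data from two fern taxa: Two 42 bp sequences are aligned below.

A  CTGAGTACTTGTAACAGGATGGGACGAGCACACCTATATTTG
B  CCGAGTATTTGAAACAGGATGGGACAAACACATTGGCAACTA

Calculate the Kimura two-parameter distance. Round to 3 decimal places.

Of 42 sites, 10 differences are transitions and 3 are transversions, so P = 10/42 ≈ 0.238095 and Q = 3/42 ≈ 0.071429.
Under the Kimura two-parameter model, d = −½ ln(1 − 2P − Q) − ¼ ln(1 − 2Q).
1 − 2P − Q = 0.452381, giving −½ ln(0.452381) = 0.396615.
1 − 2Q = 0.857142, giving −¼ ln(0.857142) = 0.038538.
d = 0.396615 + 0.038538 = 0.435153.

0.435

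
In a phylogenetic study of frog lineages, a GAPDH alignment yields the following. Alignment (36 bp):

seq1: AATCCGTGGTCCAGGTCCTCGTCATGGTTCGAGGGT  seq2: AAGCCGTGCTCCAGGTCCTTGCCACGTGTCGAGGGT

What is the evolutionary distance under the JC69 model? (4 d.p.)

The sequences differ at 7 of 36 sites (3, 9, 20, 22, 25, 27, 28), so p = 7/36 ≈ 0.194444.
d = −(3/4) ln(1 − 4p/3) = −0.75 ln(1 − 0.259259) = −0.75 ln(0.740741)
  = −0.75 × (-0.300104) = 0.225078 substitutions/site.

0.2251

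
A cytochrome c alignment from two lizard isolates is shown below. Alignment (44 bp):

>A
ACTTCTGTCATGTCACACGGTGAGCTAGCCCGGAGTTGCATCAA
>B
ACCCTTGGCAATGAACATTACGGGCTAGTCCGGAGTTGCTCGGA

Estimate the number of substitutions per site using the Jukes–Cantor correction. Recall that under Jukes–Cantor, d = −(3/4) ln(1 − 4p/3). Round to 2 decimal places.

The sequences differ at 18 of 44 sites, so p = 18/44 ≈ 0.409091.
d = −(3/4) ln(1 − 4p/3) = −0.75 ln(1 − 0.545455) = −0.75 ln(0.454545)
  = −0.75 × (-0.788458) = 0.591344 substitutions/site.

0.59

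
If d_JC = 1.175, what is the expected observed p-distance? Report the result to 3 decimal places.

0.593

p = (3/4)(1 − e^(−4d/3)) = 0.75 × (1 − e^(-1.566667)) = 0.75 × (1 − 0.208740) = 0.593445.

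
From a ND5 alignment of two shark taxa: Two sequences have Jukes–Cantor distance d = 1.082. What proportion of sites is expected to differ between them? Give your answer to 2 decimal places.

p = (3/4)(1 − e^(−4d/3)) = 0.75 × (1 − e^(-1.442667)) = 0.75 × (1 − 0.236297) = 0.572777.

0.57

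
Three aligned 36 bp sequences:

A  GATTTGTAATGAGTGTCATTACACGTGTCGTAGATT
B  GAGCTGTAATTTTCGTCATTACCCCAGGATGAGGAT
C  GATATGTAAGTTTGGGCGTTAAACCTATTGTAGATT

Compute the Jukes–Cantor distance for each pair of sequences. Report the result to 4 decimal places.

d(A,B) = 0.6082, d(A,C) = 0.4408, d(B,C) = 0.6735

A–B: 15/36 sites differ → p ≈ 0.416667, d = −0.75 ln(1 − 0.555556) = 0.608198 ≈ 0.6082.
A–C: 12/36 sites differ → p ≈ 0.333333, d = −0.75 ln(1 − 0.444444) = 0.440839 ≈ 0.4408.
B–C: 16/36 sites differ → p ≈ 0.444444, d = −0.75 ln(1 − 0.592592) = 0.673455 ≈ 0.6735.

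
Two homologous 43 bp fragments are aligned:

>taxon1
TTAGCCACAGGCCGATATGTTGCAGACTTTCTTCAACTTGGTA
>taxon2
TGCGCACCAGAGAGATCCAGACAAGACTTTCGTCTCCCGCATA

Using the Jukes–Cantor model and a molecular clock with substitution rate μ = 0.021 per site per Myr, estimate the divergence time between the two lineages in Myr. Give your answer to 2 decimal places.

The sequences differ at 21 of 43 sites, so p = 21/43 ≈ 0.488372.
d = −(3/4) ln(1 − 4p/3) = −0.75 ln(1 − 0.651163) = −0.75 ln(0.348837)
  = −0.75 × (-1.053151) = 0.789863 substitutions/site.
Under a molecular clock d = 2μt, so t = d/(2μ) = 0.789863 / (2 × 0.021) = 18.81 Myr.

18.81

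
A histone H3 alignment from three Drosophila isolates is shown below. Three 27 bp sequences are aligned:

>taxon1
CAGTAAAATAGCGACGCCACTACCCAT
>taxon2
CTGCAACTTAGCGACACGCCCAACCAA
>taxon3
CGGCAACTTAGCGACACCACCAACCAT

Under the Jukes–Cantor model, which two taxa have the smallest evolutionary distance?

taxon1–taxon2: 10/27 differ, p = 0.370, d = 0.511.
taxon1–taxon3: 7/27 differ, p = 0.259, d = 0.318.
taxon2–taxon3: 4/27 differ, p = 0.148, d = 0.165.
The smallest distance is between taxon2 and taxon3.

taxon2 and taxon3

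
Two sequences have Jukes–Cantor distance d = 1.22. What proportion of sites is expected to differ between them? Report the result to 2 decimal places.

p = (3/4)(1 − e^(−4d/3)) = 0.75 × (1 − e^(-1.626667)) = 0.75 × (1 − 0.196584) = 0.602562.

0.60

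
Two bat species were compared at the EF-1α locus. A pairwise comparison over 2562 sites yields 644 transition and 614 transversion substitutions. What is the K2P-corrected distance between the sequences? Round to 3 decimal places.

0.841

P = 644/2562 ≈ 0.251366 and Q = 614/2562 ≈ 0.239657.
Under the Kimura two-parameter model, d = −½ ln(1 − 2P − Q) − ¼ ln(1 − 2Q).
1 − 2P − Q = 0.257611, giving −½ ln(0.257611) = 0.678152.
1 − 2Q = 0.520686, giving −¼ ln(0.520686) = 0.163152.
d = 0.678152 + 0.163152 = 0.841304.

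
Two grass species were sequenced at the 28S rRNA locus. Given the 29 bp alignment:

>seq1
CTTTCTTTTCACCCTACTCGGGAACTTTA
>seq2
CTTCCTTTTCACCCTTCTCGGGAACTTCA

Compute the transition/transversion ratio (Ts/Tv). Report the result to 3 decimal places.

2.000

Transitions are A↔G and C↔T; transversions are all other mismatches.
Transitions: 2. Transversions: 1.
R = 2/1 = 2.000.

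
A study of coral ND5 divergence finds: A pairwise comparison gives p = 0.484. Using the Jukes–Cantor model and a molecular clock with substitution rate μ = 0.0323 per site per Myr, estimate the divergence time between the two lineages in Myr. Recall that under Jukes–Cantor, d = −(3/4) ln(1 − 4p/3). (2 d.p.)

d = −(3/4) ln(1 − 4p/3) = −0.75 ln(1 − 0.645333) = −0.75 ln(0.354667)
  = −0.75 × (-1.036576) = 0.777432 substitutions/site.
Under a molecular clock d = 2μt, so t = d/(2μ) = 0.777432 / (2 × 0.0323) = 12.03 Myr.

12.03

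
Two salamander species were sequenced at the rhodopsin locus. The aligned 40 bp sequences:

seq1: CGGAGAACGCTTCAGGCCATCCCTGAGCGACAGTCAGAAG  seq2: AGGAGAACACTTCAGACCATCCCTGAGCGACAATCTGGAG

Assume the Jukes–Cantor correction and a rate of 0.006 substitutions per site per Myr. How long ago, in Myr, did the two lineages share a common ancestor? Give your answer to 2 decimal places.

13.95

The sequences differ at 6 of 40 sites (1, 9, 16, 33, 36, 38), so p = 6/40 = 0.15.
d = −(3/4) ln(1 − 4p/3) = −0.75 ln(1 − 0.2) = −0.75 ln(0.8)
  = −0.75 × (-0.223144) = 0.167358 substitutions/site.
Under a molecular clock d = 2μt, so t = d/(2μ) = 0.167358 / (2 × 0.006) = 13.95 Myr.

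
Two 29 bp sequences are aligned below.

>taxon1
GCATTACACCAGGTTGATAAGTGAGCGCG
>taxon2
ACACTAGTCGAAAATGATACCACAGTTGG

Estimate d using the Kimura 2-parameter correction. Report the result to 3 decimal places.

Of 29 sites, 5 differences are transitions and 10 are transversions, so P = 5/29 ≈ 0.172414 and Q = 10/29 ≈ 0.344828.
Under the Kimura two-parameter model, d = −½ ln(1 − 2P − Q) − ¼ ln(1 − 2Q).
1 − 2P − Q = 0.310344, giving −½ ln(0.310344) = 0.585037.
1 − 2Q = 0.310344, giving −¼ ln(0.310344) = 0.292518.
d = 0.585037 + 0.292518 = 0.877555.

0.878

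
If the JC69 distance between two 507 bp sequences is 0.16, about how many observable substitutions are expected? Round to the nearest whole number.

Invert JC69: p = (3/4)(1 − e^(−4d/3)) = 0.75 × (1 − e^(-0.213333)) = 0.75 × (1 − 0.807887) = 0.144085.
Expected differing sites = pL ≈ 0.144085 × 507 = 73.051095 ≈ 73.

73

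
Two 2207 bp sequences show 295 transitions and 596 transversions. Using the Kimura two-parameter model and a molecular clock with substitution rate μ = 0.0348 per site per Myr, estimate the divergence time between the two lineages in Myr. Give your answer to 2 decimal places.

P = 295/2207 ≈ 0.133666 and Q = 596/2207 ≈ 0.27005.
Under the Kimura two-parameter model, d = −½ ln(1 − 2P − Q) − ¼ ln(1 − 2Q).
1 − 2P − Q = 0.462618, giving −½ ln(0.462618) = 0.385427.
1 − 2Q = 0.4599, giving −¼ ln(0.4599) = 0.194187.
d = 0.385427 + 0.194187 = 0.579614.
Under a molecular clock d = 2μt, so t = d/(2μ) = 0.579614 / (2 × 0.0348) = 8.33 Myr.

8.33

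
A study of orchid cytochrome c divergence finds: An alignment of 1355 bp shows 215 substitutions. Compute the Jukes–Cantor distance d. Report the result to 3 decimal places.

0.178

p = 215/1355 ≈ 0.158672.
d = −(3/4) ln(1 − 4p/3) = −0.75 ln(1 − 0.211563) = −0.75 ln(0.788437)
  = −0.75 × (-0.237703) = 0.178277 substitutions/site.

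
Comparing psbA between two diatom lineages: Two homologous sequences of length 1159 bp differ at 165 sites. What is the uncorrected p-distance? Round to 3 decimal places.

p = 165/1159 = 0.142364… ≈ 0.142 (to 3 d.p.).

0.142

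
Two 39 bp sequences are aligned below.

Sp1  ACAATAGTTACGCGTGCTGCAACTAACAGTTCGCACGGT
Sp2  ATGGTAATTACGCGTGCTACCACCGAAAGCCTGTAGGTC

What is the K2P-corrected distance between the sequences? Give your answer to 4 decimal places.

0.6902

Of 39 sites, 12 differences are transitions and 4 are transversions, so P = 12/39 ≈ 0.307692 and Q = 4/39 ≈ 0.102564.
Under the Kimura two-parameter model, d = −½ ln(1 − 2P − Q) − ¼ ln(1 − 2Q).
1 − 2P − Q = 0.282052, giving −½ ln(0.282052) = 0.632832.
1 − 2Q = 0.794872, giving −¼ ln(0.794872) = 0.057394.
d = 0.632832 + 0.057394 = 0.690226.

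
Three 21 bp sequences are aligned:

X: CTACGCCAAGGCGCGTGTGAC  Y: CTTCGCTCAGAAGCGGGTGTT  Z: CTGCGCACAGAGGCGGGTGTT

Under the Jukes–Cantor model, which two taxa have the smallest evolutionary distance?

X–Y: 8/21 differ, p = 0.381, d = 0.532.
X–Z: 8/21 differ, p = 0.381, d = 0.532.
Y–Z: 3/21 differ, p = 0.143, d = 0.158.
The smallest distance is between Y and Z.

Y and Z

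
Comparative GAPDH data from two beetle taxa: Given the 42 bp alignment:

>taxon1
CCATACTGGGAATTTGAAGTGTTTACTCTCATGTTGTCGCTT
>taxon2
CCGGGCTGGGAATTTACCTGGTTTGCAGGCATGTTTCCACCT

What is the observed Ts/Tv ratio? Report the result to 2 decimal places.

0.78

Transitions are A↔G and C↔T; transversions are all other mismatches.
Transitions: 7. Transversions: 9.
R = 7/9 = 0.777777… ≈ 0.78 (to 2 d.p.).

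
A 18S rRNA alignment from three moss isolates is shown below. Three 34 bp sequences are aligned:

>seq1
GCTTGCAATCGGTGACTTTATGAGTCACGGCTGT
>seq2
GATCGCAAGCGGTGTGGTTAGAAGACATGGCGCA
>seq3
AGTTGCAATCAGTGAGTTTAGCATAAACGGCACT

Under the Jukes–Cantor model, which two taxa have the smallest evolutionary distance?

seq1–seq2: 13/34 differ, p = 0.382, d = 0.535.
seq1–seq3: 11/34 differ, p = 0.324, d = 0.423.
seq2–seq3: 13/34 differ, p = 0.382, d = 0.535.
The smallest distance is between seq1 and seq3.

seq1 and seq3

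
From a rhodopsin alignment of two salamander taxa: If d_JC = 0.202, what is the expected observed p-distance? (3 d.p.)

0.177

p = (3/4)(1 − e^(−4d/3)) = 0.75 × (1 − e^(-0.269333)) = 0.75 × (1 − 0.763889) = 0.177083.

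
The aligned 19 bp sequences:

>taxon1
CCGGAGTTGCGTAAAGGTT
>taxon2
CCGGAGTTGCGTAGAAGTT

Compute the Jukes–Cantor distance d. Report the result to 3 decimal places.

The sequences differ at 2 of 19 sites (14, 16), so p = 2/19 ≈ 0.105263.
d = −(3/4) ln(1 − 4p/3) = −0.75 ln(1 − 0.140351) = −0.75 ln(0.859649)
  = −0.75 × (-0.151231) = 0.113423 substitutions/site.

0.113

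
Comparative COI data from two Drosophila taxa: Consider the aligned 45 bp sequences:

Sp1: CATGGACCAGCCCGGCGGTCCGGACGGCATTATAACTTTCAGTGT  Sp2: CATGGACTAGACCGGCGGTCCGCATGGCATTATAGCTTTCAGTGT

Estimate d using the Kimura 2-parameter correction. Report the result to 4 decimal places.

0.1211

Of 45 sites, 3 differences are transitions and 2 are transversions, so P = 3/45 ≈ 0.066667 and Q = 2/45 ≈ 0.044444.
Under the Kimura two-parameter model, d = −½ ln(1 − 2P − Q) − ¼ ln(1 − 2Q).
1 − 2P − Q = 0.822222, giving −½ ln(0.822222) = 0.097872.
1 − 2Q = 0.911112, giving −¼ ln(0.911112) = 0.023272.
d = 0.097872 + 0.023272 = 0.121144.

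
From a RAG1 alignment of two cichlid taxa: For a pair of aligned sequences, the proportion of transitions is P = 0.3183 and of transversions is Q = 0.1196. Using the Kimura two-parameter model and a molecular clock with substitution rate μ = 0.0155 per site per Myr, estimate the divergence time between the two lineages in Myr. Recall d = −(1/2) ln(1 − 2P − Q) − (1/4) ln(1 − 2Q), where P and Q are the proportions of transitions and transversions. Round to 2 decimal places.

24.97

Under the Kimura two-parameter model, d = −½ ln(1 − 2P − Q) − ¼ ln(1 − 2Q).
1 − 2P − Q = 0.2438, giving −½ ln(0.2438) = 0.705704.
1 − 2Q = 0.7608, giving −¼ ln(0.7608) = 0.068346.
d = 0.705704 + 0.068346 = 0.774050.
Under a molecular clock d = 2μt, so t = d/(2μ) = 0.774050 / (2 × 0.0155) = 24.97 Myr.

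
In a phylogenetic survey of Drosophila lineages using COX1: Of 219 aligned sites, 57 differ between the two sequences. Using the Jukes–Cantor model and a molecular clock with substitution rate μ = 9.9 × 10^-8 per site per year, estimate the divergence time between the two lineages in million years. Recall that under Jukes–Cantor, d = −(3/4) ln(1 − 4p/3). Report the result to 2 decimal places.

1.61

p = 57/219 ≈ 0.260274.
d = −(3/4) ln(1 − 4p/3) = −0.75 ln(1 − 0.347032) = −0.75 ln(0.652968)
  = −0.75 × (-0.426227) = 0.319670 substitutions/site.
Under a molecular clock d = 2μt, so t = d/(2μ) = 0.319670 / (2 × 9.9 × 10^-8) = 1.61 million years.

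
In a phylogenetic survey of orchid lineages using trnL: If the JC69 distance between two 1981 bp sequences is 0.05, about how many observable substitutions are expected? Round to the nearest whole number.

Invert JC69: p = (3/4)(1 − e^(−4d/3)) = 0.75 × (1 − e^(-0.066667)) = 0.75 × (1 − 0.935507) = 0.048370.
Expected differing sites = pL ≈ 0.048370 × 1981 = 95.82097 ≈ 96.

96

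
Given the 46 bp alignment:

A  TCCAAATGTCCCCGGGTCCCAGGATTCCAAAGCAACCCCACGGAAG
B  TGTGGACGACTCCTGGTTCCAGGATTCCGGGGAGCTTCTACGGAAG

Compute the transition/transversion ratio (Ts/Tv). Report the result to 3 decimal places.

2.600

Transitions are A↔G and C↔T; transversions are all other mismatches.
Transitions: 13. Transversions: 5.
R = 13/5 = 2.600.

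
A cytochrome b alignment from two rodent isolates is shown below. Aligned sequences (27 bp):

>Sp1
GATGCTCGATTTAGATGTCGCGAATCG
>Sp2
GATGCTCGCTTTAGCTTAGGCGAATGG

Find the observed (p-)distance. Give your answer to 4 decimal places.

0.2222

The sequences differ at 6 of 27 positions (sites 9, 15, 17, 18, 19, 26).
p = 6/27 = 0.222222… ≈ 0.2222 (to 4 d.p.).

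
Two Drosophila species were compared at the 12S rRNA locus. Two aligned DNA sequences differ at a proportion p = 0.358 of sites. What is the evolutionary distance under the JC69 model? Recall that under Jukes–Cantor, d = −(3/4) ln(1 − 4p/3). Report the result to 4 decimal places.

0.4866

d = −(3/4) ln(1 − 4p/3) = −0.75 ln(1 − 0.477333) = −0.75 ln(0.522667)
  = −0.75 × (-0.648811) = 0.486608 substitutions/site.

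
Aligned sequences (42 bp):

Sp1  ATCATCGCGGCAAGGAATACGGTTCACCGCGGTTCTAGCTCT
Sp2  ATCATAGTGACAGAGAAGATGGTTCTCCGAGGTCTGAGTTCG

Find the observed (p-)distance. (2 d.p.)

The sequences differ at 14 of 42 positions.
p = 14/42 = 0.333333… ≈ 0.33 (to 2 d.p.).

0.33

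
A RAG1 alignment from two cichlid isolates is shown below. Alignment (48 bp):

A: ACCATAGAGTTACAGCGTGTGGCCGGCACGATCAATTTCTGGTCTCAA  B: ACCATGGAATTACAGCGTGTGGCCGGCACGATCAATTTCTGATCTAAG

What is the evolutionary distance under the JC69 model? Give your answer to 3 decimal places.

The sequences differ at 5 of 48 sites (6, 9, 42, 46, 48), so p = 5/48 ≈ 0.104167.
d = −(3/4) ln(1 − 4p/3) = −0.75 ln(1 − 0.138889) = −0.75 ln(0.861111)
  = −0.75 × (-0.149532) = 0.112149 substitutions/site.

0.112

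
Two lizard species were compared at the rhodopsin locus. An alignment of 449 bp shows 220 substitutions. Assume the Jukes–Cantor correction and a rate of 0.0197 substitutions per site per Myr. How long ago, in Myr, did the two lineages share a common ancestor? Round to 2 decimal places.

20.16

p = 220/449 ≈ 0.489978.
d = −(3/4) ln(1 − 4p/3) = −0.75 ln(1 − 0.653304) = −0.75 ln(0.346696)
  = −0.75 × (-1.059307) = 0.794480 substitutions/site.
Under a molecular clock d = 2μt, so t = d/(2μ) = 0.794480 / (2 × 0.0197) = 20.16 Myr.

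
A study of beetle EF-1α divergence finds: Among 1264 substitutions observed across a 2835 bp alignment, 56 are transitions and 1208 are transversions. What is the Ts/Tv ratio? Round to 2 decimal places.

0.05

R = 56/1208 = 0.046357… ≈ 0.05 (to 2 d.p.).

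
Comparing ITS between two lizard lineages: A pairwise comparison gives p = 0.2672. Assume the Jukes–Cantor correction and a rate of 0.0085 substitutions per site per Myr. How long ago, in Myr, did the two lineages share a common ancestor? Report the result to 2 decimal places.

19.43

d = −(3/4) ln(1 − 4p/3) = −0.75 ln(1 − 0.356267) = −0.75 ln(0.643733)
  = −0.75 × (-0.440471) = 0.330353 substitutions/site.
Under a molecular clock d = 2μt, so t = d/(2μ) = 0.330353 / (2 × 0.0085) = 19.43 Myr.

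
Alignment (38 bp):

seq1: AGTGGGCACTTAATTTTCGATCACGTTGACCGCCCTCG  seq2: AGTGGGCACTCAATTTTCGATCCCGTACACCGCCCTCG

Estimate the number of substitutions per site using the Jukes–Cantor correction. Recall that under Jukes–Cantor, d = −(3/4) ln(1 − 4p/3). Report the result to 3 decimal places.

The sequences differ at 4 of 38 sites (11, 23, 27, 28), so p = 4/38 ≈ 0.105263.
d = −(3/4) ln(1 − 4p/3) = −0.75 ln(1 − 0.140351) = −0.75 ln(0.859649)
  = −0.75 × (-0.151231) = 0.113423 substitutions/site.

0.113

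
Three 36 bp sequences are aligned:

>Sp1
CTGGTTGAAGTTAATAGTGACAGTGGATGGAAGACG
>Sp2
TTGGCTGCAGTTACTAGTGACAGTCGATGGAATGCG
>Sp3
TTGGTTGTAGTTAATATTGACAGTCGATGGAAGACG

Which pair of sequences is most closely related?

Sp1 and Sp3

Sp1–Sp2: 7/36 differ, p = 0.194, d = 0.225.
Sp1–Sp3: 4/36 differ, p = 0.111, d = 0.120.
Sp2–Sp3: 6/36 differ, p = 0.167, d = 0.188.
The smallest distance is between Sp1 and Sp3.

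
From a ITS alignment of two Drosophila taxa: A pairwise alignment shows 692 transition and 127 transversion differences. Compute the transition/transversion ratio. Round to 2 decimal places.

5.45

R = 692/127 = 5.448818… ≈ 5.45 (to 2 d.p.).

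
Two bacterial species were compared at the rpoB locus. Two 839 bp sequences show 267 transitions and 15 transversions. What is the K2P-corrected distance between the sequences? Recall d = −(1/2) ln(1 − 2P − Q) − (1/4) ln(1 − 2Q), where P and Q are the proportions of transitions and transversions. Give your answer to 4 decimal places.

P = 267/839 ≈ 0.318236 and Q = 15/839 ≈ 0.017878.
Under the Kimura two-parameter model, d = −½ ln(1 − 2P − Q) − ¼ ln(1 − 2Q).
1 − 2P − Q = 0.34565, giving −½ ln(0.34565) = 0.531164.
1 − 2Q = 0.964244, giving −¼ ln(0.964244) = 0.009103.
d = 0.531164 + 0.009103 = 0.540267.

0.5403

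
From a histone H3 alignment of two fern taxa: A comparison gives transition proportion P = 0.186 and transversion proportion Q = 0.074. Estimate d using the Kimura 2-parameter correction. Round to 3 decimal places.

Under the Kimura two-parameter model, d = −½ ln(1 − 2P − Q) − ¼ ln(1 − 2Q).
1 − 2P − Q = 0.554, giving −½ ln(0.554) = 0.295295.
1 − 2Q = 0.852, giving −¼ ln(0.852) = 0.040042.
d = 0.295295 + 0.040042 = 0.335337.

0.335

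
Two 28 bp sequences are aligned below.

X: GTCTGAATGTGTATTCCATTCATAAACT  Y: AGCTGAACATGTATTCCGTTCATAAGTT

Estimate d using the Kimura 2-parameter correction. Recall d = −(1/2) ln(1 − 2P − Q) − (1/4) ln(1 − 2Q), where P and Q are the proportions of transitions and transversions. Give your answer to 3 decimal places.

0.331

Of 28 sites, 6 differences are transitions and 1 are transversions, so P = 6/28 ≈ 0.214286 and Q = 1/28 ≈ 0.035714.
Under the Kimura two-parameter model, d = −½ ln(1 − 2P − Q) − ¼ ln(1 − 2Q).
1 − 2P − Q = 0.535714, giving −½ ln(0.535714) = 0.312077.
1 − 2Q = 0.928572, giving −¼ ln(0.928572) = 0.018527.
d = 0.312077 + 0.018527 = 0.330604.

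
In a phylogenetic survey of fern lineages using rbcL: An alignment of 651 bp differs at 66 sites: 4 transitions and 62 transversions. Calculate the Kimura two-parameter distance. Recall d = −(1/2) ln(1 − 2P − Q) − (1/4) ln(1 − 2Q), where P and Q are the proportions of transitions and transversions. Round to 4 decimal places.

0.1097

P = 4/651 ≈ 0.006144 and Q = 62/651 ≈ 0.095238.
Under the Kimura two-parameter model, d = −½ ln(1 − 2P − Q) − ¼ ln(1 − 2Q).
1 − 2P − Q = 0.892474, giving −½ ln(0.892474) = 0.056879.
1 − 2Q = 0.809524, giving −¼ ln(0.809524) = 0.052827.
d = 0.056879 + 0.052827 = 0.109706.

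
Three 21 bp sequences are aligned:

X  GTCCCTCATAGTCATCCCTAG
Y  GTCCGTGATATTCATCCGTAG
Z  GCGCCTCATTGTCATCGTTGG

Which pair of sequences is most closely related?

X and Y

X–Y: 4/21 differ, p = 0.190, d = 0.220.
X–Z: 6/21 differ, p = 0.286, d = 0.360.
Y–Z: 9/21 differ, p = 0.429, d = 0.635.
The smallest distance is between X and Y.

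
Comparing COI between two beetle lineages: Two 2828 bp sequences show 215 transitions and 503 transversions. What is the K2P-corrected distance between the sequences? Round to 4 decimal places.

P = 215/2828 ≈ 0.076025 and Q = 503/2828 ≈ 0.177864.
Under the Kimura two-parameter model, d = −½ ln(1 − 2P − Q) − ¼ ln(1 − 2Q).
1 − 2P − Q = 0.670086, giving −½ ln(0.670086) = 0.200175.
1 − 2Q = 0.644272, giving −¼ ln(0.644272) = 0.109909.
d = 0.200175 + 0.109909 = 0.310084.

0.3101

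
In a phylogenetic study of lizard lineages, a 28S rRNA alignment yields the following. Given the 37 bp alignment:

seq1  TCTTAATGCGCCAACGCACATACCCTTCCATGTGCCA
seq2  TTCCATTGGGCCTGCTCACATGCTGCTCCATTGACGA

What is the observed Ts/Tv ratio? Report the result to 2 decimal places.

1.00

Transitions are A↔G and C↔T; transversions are all other mismatches.
Transitions: 8. Transversions: 8.
R = 8/8 = 1.00.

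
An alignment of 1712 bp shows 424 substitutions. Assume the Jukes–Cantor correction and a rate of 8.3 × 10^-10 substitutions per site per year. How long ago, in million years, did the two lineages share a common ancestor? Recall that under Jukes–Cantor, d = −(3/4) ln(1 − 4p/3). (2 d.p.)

p = 424/1712 ≈ 0.247664.
d = −(3/4) ln(1 − 4p/3) = −0.75 ln(1 − 0.330219) = −0.75 ln(0.669781)
  = −0.75 × (-0.400804) = 0.300603 substitutions/site.
Under a molecular clock d = 2μt, so t = d/(2μ) = 0.300603 / (2 × 8.3 × 10^-10) = 181.09 million years.

181.09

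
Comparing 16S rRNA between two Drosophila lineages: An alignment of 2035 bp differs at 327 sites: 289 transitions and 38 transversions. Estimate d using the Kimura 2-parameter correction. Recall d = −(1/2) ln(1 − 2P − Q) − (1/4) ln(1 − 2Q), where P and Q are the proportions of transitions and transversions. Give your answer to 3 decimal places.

P = 289/2035 ≈ 0.142015 and Q = 38/2035 ≈ 0.018673.
Under the Kimura two-parameter model, d = −½ ln(1 − 2P − Q) − ¼ ln(1 − 2Q).
1 − 2P − Q = 0.697297, giving −½ ln(0.697297) = 0.180272.
1 − 2Q = 0.962654, giving −¼ ln(0.962654) = 0.009515.
d = 0.180272 + 0.009515 = 0.189787.

0.190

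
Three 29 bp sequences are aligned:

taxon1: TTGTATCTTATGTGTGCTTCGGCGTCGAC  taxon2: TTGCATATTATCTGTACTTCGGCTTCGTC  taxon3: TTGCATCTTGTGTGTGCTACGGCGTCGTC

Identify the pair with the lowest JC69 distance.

taxon1–taxon2: 6/29 differ, p = 0.207, d = 0.242.
taxon1–taxon3: 4/29 differ, p = 0.138, d = 0.152.
taxon2–taxon3: 6/29 differ, p = 0.207, d = 0.242.
The smallest distance is between taxon1 and taxon3.

taxon1 and taxon3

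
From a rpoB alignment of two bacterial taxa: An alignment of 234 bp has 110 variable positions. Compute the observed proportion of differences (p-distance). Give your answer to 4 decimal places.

0.4701

p = 110/234 = 0.470085… ≈ 0.4701 (to 4 d.p.).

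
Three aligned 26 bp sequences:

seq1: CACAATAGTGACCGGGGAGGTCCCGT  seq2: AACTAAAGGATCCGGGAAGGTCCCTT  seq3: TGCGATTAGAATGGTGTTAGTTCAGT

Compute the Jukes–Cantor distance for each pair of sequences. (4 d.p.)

seq1–seq2: 8/26 sites differ → p ≈ 0.307692, d = −0.75 ln(1 − 0.410256) = 0.396050 ≈ 0.3961.
seq1–seq3: 15/26 sites differ → p ≈ 0.576923, d = −0.75 ln(1 − 0.769231) = 1.099754 ≈ 1.0998.
seq2–seq3: 16/26 sites differ → p ≈ 0.615385, d = −0.75 ln(1 − 0.820513) = 1.288239 ≈ 1.2882.

d(seq1,seq2) = 0.3961, d(seq1,seq3) = 1.0998, d(seq2,seq3) = 1.2882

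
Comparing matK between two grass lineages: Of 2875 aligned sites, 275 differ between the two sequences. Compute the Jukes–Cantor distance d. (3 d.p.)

p = 275/2875 ≈ 0.095652.
d = −(3/4) ln(1 − 4p/3) = −0.75 ln(1 − 0.127536) = −0.75 ln(0.872464)
  = −0.75 × (-0.136434) = 0.102326 substitutions/site.

0.102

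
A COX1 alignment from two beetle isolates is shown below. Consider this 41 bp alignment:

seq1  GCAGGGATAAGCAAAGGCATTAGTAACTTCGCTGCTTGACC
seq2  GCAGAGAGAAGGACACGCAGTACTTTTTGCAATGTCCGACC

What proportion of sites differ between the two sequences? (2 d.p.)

The sequences differ at 16 of 41 positions.
p = 16/41 = 0.390243… ≈ 0.39 (to 2 d.p.).

0.39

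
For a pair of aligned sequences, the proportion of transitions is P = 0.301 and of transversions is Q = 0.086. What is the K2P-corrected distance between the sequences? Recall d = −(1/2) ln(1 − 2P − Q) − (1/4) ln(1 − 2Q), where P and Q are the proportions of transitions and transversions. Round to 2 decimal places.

0.63

Under the Kimura two-parameter model, d = −½ ln(1 − 2P − Q) − ¼ ln(1 − 2Q).
1 − 2P − Q = 0.312, giving −½ ln(0.312) = 0.582376.
1 − 2Q = 0.828, giving −¼ ln(0.828) = 0.047186.
d = 0.582376 + 0.047186 = 0.629562.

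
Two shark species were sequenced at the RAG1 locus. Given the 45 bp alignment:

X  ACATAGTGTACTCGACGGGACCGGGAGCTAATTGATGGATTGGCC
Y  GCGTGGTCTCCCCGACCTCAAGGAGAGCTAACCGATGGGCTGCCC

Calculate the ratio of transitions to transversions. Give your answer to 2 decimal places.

Transitions are A↔G and C↔T; transversions are all other mismatches.
Transitions: 9. Transversions: 8.
R = 9/8 = 1.125 ≈ 1.13 (to 2 d.p.).

1.13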